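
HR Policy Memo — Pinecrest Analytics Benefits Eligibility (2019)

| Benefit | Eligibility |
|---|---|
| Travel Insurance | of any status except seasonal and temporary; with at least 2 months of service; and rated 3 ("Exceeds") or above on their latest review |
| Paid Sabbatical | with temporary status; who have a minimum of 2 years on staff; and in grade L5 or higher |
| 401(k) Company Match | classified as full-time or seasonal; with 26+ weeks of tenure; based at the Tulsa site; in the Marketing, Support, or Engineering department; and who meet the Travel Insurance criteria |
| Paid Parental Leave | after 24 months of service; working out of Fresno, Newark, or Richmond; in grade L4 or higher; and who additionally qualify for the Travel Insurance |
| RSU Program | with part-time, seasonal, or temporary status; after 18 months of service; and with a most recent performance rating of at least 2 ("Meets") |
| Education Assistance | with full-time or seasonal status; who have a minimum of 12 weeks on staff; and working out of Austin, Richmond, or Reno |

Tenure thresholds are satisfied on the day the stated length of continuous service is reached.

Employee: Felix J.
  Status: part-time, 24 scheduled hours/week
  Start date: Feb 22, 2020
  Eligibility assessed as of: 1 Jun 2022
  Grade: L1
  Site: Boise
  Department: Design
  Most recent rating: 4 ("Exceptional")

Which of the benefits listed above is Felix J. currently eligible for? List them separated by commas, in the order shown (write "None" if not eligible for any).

Service from Feb 22, 2020 to 1 Jun 2022: 830 days.
Travel Insurance — status part-time ✓ (not excluded); service 830 days ≥ 2 months (≈60 days) ✓; rating 4 ≥ 3 ✓ → eligible.
Paid Sabbatical — status part-time ✗ (requires temporary) → not eligible.
401(k) Company Match — status part-time ✗ (requires full-time or seasonal) → not eligible.
Paid Parental Leave — service 830 days ≥ 24 months (≈720 days) ✓; site Boise ✗ (not Fresno, Newark, or Richmond) → not eligible.
RSU Program — status part-time ✓; service 830 days ≥ 18 months (≈540 days) ✓; rating 4 ≥ 2 ✓ → eligible.
Education Assistance — status part-time ✗ (requires full-time or seasonal) → not eligible.

Travel Insurance, RSU Program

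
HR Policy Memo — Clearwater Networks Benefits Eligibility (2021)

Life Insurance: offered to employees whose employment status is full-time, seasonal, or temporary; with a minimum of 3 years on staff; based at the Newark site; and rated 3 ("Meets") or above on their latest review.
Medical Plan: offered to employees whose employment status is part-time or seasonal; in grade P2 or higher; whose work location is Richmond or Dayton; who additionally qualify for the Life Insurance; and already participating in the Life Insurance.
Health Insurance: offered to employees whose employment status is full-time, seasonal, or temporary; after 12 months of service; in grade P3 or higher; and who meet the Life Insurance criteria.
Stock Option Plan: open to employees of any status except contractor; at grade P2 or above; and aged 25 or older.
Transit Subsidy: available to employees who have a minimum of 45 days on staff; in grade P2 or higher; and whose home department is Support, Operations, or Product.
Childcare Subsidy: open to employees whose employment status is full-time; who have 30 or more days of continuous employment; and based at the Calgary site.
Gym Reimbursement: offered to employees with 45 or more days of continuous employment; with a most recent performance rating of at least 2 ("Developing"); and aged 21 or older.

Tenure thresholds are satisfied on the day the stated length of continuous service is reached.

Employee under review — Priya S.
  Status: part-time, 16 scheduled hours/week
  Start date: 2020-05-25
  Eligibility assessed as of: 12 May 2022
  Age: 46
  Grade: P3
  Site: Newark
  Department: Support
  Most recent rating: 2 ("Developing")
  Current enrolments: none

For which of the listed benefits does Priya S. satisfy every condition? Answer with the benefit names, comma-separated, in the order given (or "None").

Stock Option Plan, Transit Subsidy, Gym Reimbursement

Service from 2020-05-25 to 12 May 2022: 717 days.
Life Insurance — status part-time ✗ (requires full-time, seasonal, or temporary) → not eligible.
Medical Plan — status part-time ✓; grade P3 ≥ P2 ✓; site Newark ✗ (not Richmond or Dayton) → not eligible.
Health Insurance — status part-time ✗ (requires full-time, seasonal, or temporary) → not eligible.
Stock Option Plan — status part-time ✓ (not excluded); grade P3 ≥ P2 ✓; age 46 ≥ 25 ✓ → eligible.
Transit Subsidy — service 717 days ≥ 45 days ✓; grade P3 ≥ P2 ✓; dept Support ✓ → eligible.
Childcare Subsidy — status part-time ✗ (requires full-time) → not eligible.
Gym Reimbursement — service 717 days ≥ 45 days ✓; rating 2 ≥ 2 ✓; age 46 ≥ 21 ✓ → eligible.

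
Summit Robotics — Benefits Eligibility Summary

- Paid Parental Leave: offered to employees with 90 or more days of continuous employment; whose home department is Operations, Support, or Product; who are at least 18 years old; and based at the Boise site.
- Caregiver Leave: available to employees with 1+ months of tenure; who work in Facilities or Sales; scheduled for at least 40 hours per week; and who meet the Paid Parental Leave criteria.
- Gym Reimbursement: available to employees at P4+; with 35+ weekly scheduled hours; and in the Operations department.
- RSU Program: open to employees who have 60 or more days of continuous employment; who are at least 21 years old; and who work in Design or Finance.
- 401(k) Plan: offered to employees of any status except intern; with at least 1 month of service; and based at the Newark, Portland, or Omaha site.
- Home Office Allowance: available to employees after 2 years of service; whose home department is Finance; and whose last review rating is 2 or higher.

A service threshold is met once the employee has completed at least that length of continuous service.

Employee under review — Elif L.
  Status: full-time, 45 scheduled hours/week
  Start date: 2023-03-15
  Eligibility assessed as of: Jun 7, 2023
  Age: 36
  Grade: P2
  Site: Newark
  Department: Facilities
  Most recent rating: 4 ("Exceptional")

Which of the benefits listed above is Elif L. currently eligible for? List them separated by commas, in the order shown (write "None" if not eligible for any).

Service from 2023-03-15 to Jun 7, 2023: 84 days.
Paid Parental Leave — service 84 days < 90 days ✗ → not eligible.
Caregiver Leave — service 84 days ≥ 1 month (≈30 days) ✓; dept Facilities ✓; 45 hrs/wk ≥ 40 ✓; not eligible for Paid Parental Leave ✗ → not eligible.
Gym Reimbursement — grade P2 < P4 ✗ → not eligible.
RSU Program — service 84 days ≥ 60 days ✓; age 36 ≥ 21 ✓; dept Facilities ✗ → not eligible.
401(k) Plan — status full-time ✓ (not excluded); service 84 days ≥ 1 month (≈30 days) ✓; site Newark ✓ → eligible.
Home Office Allowance — service 84 days < 2 years (≈730 days) ✗ → not eligible.

401(k) Plan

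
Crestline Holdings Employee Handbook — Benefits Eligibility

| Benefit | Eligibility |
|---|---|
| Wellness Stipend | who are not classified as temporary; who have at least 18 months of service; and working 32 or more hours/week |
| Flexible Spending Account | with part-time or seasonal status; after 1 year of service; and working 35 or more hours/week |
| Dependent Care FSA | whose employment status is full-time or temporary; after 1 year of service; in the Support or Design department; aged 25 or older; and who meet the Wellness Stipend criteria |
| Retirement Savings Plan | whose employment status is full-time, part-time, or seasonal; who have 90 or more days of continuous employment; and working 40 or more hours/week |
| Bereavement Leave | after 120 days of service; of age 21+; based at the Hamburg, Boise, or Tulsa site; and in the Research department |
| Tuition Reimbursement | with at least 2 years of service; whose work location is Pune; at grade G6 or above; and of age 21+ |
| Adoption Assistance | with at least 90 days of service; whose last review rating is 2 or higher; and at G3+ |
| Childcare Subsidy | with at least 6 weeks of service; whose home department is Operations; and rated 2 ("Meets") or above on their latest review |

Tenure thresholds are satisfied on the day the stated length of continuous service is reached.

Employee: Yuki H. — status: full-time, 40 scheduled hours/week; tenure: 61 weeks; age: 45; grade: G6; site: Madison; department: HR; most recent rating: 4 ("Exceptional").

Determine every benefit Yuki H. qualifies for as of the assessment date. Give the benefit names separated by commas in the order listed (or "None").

Wellness Stipend — status full-time ✓ (not excluded); service 61 weeks < 18 months (≈540 days) ✗ → not eligible.
Flexible Spending Account — status full-time ✗ (requires part-time or seasonal) → not eligible.
Dependent Care FSA — status full-time ✓; service 61 weeks ≥ 1 year (≈365 days) ✓; dept HR ✗ → not eligible.
Retirement Savings Plan — status full-time ✓; service 61 weeks ≥ 90 days ✓; 40 hrs/wk ≥ 40 ✓ → eligible.
Bereavement Leave — service 61 weeks ≥ 120 days ✓; age 45 ≥ 21 ✓; site Madison ✗ (not Hamburg, Boise, or Tulsa) → not eligible.
Tuition Reimbursement — service 61 weeks < 2 years (≈730 days) ✗ → not eligible.
Adoption Assistance — service 61 weeks ≥ 90 days ✓; rating 4 ≥ 2 ✓; grade G6 ≥ G3 ✓ → eligible.
Childcare Subsidy — service 61 weeks ≥ 6 weeks ✓; dept HR ✗ → not eligible.

Retirement Savings Plan, Adoption Assistance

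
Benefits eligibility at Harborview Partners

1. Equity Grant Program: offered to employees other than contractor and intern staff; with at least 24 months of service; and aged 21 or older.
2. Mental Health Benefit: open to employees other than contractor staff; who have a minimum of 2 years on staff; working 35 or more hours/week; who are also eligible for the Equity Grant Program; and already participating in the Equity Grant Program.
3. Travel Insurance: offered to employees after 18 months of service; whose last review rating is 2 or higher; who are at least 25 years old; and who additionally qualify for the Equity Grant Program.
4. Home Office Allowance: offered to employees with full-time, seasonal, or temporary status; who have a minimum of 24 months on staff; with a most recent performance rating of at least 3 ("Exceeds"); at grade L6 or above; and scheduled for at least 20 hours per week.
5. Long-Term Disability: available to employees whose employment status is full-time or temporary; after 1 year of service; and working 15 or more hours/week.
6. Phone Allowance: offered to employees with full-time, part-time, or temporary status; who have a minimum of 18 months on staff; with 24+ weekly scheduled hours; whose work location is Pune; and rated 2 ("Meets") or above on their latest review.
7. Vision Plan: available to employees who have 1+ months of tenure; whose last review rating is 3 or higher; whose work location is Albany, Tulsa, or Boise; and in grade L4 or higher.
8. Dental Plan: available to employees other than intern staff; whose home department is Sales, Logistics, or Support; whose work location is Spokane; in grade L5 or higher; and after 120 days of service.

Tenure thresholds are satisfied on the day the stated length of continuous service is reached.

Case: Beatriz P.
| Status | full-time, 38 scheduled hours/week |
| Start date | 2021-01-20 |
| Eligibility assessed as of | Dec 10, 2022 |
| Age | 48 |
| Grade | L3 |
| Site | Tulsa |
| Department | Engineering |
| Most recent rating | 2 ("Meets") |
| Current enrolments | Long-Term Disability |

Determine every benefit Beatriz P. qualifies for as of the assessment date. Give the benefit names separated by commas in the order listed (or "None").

Long-Term Disability

Service from 2021-01-20 to Dec 10, 2022: 689 days.
Equity Grant Program — status full-time ✓ (not excluded); service 689 days < 24 months (≈720 days) ✗ → not eligible.
Mental Health Benefit — status full-time ✓ (not excluded); service 689 days < 2 years (≈730 days) ✗ → not eligible.
Travel Insurance — service 689 days ≥ 18 months (≈540 days) ✓; rating 2 ≥ 2 ✓; age 48 ≥ 25 ✓; not eligible for Equity Grant Program ✗ → not eligible.
Home Office Allowance — status full-time ✓; service 689 days < 24 months (≈720 days) ✗ → not eligible.
Long-Term Disability — status full-time ✓; service 689 days ≥ 1 year (≈365 days) ✓; 38 hrs/wk ≥ 15 ✓ → eligible.
Phone Allowance — status full-time ✓; service 689 days ≥ 18 months (≈540 days) ✓; 38 hrs/wk ≥ 24 ✓; site Tulsa ✗ (not Pune) → not eligible.
Vision Plan — service 689 days ≥ 1 month (≈30 days) ✓; rating 2 < 3 ✗ → not eligible.
Dental Plan — status full-time ✓ (not excluded); dept Engineering ✗ → not eligible.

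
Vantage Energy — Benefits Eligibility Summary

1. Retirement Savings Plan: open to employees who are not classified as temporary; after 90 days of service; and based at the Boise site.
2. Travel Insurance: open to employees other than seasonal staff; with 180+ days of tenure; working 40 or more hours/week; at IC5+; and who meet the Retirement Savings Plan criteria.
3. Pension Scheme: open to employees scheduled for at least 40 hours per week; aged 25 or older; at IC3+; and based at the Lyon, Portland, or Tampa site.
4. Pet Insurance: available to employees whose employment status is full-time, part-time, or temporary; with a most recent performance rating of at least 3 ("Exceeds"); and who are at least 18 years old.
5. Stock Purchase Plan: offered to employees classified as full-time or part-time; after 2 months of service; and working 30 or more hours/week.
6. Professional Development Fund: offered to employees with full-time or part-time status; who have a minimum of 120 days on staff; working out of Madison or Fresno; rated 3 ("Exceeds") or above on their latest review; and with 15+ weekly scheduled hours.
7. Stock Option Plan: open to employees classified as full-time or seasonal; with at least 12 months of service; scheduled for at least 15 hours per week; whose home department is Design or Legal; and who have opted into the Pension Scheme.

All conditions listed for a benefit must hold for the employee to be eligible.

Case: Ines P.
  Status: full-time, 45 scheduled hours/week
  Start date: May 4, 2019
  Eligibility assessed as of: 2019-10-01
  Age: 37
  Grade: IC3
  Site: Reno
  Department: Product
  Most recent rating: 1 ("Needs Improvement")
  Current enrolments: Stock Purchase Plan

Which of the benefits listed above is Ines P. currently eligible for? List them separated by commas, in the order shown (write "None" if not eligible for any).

Service from May 4, 2019 to 2019-10-01: 150 days.
Retirement Savings Plan — status full-time ✓ (not excluded); service 150 days ≥ 90 days ✓; site Reno ✗ (not Boise) → not eligible.
Travel Insurance — status full-time ✓ (not excluded); service 150 days < 180 days ✗ → not eligible.
Pension Scheme — 45 hrs/wk ≥ 40 ✓; age 37 ≥ 25 ✓; grade IC3 ≥ IC3 ✓; site Reno ✗ (not Lyon, Portland, or Tampa) → not eligible.
Pet Insurance — status full-time ✓; rating 1 < 3 ✗ → not eligible.
Stock Purchase Plan — status full-time ✓; service 150 days ≥ 2 months (≈60 days) ✓; 45 hrs/wk ≥ 30 ✓ → eligible.
Professional Development Fund — status full-time ✓; service 150 days ≥ 120 days ✓; site Reno ✗ (not Madison or Fresno) → not eligible.
Stock Option Plan — status full-time ✓; service 150 days < 12 months (≈360 days) ✗ → not eligible.

Stock Purchase Plan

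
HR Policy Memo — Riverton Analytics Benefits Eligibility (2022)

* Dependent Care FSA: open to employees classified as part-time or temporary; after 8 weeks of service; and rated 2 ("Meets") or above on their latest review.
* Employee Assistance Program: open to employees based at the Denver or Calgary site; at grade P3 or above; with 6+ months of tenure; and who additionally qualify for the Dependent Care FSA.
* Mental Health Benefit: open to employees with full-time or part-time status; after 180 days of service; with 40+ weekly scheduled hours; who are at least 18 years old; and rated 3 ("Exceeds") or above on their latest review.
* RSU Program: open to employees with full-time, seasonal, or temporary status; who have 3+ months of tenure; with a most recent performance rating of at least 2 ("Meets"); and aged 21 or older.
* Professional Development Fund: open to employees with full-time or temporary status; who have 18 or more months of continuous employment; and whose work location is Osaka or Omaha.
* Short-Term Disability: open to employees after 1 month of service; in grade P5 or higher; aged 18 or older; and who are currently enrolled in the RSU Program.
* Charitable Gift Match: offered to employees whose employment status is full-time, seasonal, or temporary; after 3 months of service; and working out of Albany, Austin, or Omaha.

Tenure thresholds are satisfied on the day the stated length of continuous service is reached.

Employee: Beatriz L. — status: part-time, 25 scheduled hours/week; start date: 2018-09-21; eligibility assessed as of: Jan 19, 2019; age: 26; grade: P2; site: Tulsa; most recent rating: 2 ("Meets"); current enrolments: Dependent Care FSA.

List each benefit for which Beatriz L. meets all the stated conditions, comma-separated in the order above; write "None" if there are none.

Dependent Care FSA

Service from 2018-09-21 to Jan 19, 2019: 120 days.
Dependent Care FSA — status part-time ✓; service 120 days ≥ 8 weeks (≈56 days) ✓; rating 2 ≥ 2 ✓ → eligible.
Employee Assistance Program — site Tulsa ✗ (not Denver or Calgary) → not eligible.
Mental Health Benefit — status part-time ✓; service 120 days < 180 days ✗ → not eligible.
RSU Program — status part-time ✗ (requires full-time, seasonal, or temporary) → not eligible.
Professional Development Fund — status part-time ✗ (requires full-time or temporary) → not eligible.
Short-Term Disability — service 120 days ≥ 1 month (≈30 days) ✓; grade P2 < P5 ✗ → not eligible.
Charitable Gift Match — status part-time ✗ (requires full-time, seasonal, or temporary) → not eligible.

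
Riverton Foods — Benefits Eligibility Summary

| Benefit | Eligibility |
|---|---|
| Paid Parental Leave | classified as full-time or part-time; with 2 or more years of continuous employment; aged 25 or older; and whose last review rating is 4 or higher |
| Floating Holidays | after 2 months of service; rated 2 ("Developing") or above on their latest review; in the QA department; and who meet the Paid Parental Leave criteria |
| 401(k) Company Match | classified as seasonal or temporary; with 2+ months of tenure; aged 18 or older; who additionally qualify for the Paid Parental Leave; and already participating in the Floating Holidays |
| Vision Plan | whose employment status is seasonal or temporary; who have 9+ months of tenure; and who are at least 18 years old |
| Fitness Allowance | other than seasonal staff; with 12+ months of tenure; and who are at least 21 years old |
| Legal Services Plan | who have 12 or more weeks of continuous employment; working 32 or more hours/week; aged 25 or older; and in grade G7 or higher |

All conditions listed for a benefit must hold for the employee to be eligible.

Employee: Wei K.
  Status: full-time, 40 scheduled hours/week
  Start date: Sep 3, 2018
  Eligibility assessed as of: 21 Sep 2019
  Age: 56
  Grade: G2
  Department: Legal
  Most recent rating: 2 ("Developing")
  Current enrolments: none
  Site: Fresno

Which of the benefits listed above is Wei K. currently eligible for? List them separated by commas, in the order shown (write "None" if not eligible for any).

Fitness Allowance

Service from Sep 3, 2018 to 21 Sep 2019: 383 days.
Paid Parental Leave — status full-time ✓; service 383 days < 2 years (≈730 days) ✗ → not eligible.
Floating Holidays — service 383 days ≥ 2 months (≈60 days) ✓; rating 2 ≥ 2 ✓; dept Legal ✗ → not eligible.
401(k) Company Match — status full-time ✗ (requires seasonal or temporary) → not eligible.
Vision Plan — status full-time ✗ (requires seasonal or temporary) → not eligible.
Fitness Allowance — status full-time ✓ (not excluded); service 383 days ≥ 12 months (≈360 days) ✓; age 56 ≥ 21 ✓ → eligible.
Legal Services Plan — service 383 days ≥ 12 weeks (≈84 days) ✓; 40 hrs/wk ≥ 32 ✓; age 56 ≥ 25 ✓; grade G2 < G7 ✗ → not eligible.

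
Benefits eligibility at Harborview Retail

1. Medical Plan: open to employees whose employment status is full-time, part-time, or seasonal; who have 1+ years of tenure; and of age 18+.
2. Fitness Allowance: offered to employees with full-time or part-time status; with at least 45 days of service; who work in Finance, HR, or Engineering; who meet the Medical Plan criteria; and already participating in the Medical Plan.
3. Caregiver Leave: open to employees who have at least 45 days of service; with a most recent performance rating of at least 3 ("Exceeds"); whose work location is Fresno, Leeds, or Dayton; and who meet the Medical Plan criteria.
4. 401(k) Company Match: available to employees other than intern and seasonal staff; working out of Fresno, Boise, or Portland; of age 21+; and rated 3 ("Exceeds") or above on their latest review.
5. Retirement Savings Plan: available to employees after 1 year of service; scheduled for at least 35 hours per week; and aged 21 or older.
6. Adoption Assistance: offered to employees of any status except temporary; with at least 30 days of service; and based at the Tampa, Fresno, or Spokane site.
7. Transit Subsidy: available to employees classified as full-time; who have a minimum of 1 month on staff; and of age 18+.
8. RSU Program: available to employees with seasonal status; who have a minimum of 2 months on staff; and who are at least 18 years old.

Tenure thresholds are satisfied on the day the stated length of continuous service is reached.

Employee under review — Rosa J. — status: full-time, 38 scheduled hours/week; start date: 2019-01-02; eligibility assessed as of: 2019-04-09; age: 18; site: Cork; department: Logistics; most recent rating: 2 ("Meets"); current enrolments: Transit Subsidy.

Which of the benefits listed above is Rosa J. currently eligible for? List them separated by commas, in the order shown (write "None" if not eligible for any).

Service from 2019-01-02 to 2019-04-09: 97 days.
Medical Plan — status full-time ✓; service 97 days < 1 year (≈365 days) ✗ → not eligible.
Fitness Allowance — status full-time ✓; service 97 days ≥ 45 days ✓; dept Logistics ✗ → not eligible.
Caregiver Leave — service 97 days ≥ 45 days ✓; rating 2 < 3 ✗ → not eligible.
401(k) Company Match — status full-time ✓ (not excluded); site Cork ✗ (not Fresno, Boise, or Portland) → not eligible.
Retirement Savings Plan — service 97 days < 1 year (≈365 days) ✗ → not eligible.
Adoption Assistance — status full-time ✓ (not excluded); service 97 days ≥ 30 days ✓; site Cork ✗ (not Tampa, Fresno, or Spokane) → not eligible.
Transit Subsidy — status full-time ✓; service 97 days ≥ 1 month (≈30 days) ✓; age 18 ≥ 18 ✓ → eligible.
RSU Program — status full-time ✗ (requires seasonal) → not eligible.

Transit Subsidy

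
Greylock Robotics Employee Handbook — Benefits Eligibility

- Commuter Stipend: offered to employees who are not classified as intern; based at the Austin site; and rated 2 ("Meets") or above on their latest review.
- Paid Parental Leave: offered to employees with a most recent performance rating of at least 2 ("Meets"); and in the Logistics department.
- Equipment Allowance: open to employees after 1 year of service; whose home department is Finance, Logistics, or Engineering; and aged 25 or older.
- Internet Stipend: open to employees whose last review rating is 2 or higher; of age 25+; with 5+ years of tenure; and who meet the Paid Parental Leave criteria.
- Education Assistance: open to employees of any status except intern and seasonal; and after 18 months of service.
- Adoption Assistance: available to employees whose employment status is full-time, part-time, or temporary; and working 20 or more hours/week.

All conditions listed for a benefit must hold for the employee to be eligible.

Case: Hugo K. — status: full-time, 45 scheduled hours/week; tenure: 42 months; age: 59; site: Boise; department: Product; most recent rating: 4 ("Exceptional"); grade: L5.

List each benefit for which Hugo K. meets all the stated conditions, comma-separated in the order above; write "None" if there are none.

Education Assistance, Adoption Assistance

Commuter Stipend — status full-time ✓ (not excluded); site Boise ✗ (not Austin) → not eligible.
Paid Parental Leave — rating 4 ≥ 2 ✓; dept Product ✗ → not eligible.
Equipment Allowance — service 42 months ≥ 1 year (≈365 days) ✓; dept Product ✗ → not eligible.
Internet Stipend — rating 4 ≥ 2 ✓; age 59 ≥ 25 ✓; service 42 months < 5 years (≈1825 days) ✗ → not eligible.
Education Assistance — status full-time ✓ (not excluded); service 42 months ≥ 18 months ✓ → eligible.
Adoption Assistance — status full-time ✓; 45 hrs/wk ≥ 20 ✓ → eligible.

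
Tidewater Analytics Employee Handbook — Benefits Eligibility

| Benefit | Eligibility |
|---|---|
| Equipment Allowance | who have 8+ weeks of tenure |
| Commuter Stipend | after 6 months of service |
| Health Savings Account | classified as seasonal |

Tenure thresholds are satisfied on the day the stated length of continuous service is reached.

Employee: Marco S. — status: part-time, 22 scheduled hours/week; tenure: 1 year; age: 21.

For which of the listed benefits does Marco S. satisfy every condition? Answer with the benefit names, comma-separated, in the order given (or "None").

Equipment Allowance, Commuter Stipend

Equipment Allowance — service 1 year ≥ 8 weeks (≈56 days) ✓ → eligible.
Commuter Stipend — service 1 year ≥ 6 months (≈180 days) ✓ → eligible.
Health Savings Account — status part-time ✗ (requires seasonal) → not eligible.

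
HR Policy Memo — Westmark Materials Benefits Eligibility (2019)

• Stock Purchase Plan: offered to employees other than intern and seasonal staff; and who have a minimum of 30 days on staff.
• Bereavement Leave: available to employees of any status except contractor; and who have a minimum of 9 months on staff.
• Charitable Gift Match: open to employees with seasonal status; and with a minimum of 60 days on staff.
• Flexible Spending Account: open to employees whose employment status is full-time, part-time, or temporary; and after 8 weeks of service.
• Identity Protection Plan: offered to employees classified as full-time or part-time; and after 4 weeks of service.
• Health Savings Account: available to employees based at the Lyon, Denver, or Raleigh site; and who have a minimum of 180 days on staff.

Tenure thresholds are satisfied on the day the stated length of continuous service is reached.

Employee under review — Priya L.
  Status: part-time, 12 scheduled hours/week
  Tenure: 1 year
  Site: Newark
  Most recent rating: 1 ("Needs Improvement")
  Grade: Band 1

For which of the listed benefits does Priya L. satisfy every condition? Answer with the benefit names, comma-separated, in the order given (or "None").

Stock Purchase Plan, Bereavement Leave, Flexible Spending Account, Identity Protection Plan

Stock Purchase Plan — status part-time ✓ (not excluded); service 1 year ≥ 30 days ✓ → eligible.
Bereavement Leave — status part-time ✓ (not excluded); service 1 year ≥ 9 months (≈270 days) ✓ → eligible.
Charitable Gift Match — status part-time ✗ (requires seasonal) → not eligible.
Flexible Spending Account — status part-time ✓; service 1 year ≥ 8 weeks (≈56 days) ✓ → eligible.
Identity Protection Plan — status part-time ✓; service 1 year ≥ 4 weeks (≈28 days) ✓ → eligible.
Health Savings Account — site Newark ✗ (not Lyon, Denver, or Raleigh) → not eligible.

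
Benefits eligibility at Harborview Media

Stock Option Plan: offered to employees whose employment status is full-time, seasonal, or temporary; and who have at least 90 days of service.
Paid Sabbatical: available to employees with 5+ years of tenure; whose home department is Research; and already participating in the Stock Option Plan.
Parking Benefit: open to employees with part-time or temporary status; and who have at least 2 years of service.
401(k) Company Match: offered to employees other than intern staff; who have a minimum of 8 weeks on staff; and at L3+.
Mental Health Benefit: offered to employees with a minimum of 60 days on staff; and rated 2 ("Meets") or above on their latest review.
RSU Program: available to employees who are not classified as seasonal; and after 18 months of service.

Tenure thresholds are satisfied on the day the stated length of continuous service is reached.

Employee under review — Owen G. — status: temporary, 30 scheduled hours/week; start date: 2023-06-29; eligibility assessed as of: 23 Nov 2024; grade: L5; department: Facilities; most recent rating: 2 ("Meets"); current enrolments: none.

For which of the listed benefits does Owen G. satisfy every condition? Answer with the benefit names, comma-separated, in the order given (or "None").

Stock Option Plan, 401(k) Company Match, Mental Health Benefit

Service from 2023-06-29 to 23 Nov 2024: 513 days.
Stock Option Plan — status temporary ✓; service 513 days ≥ 90 days ✓ → eligible.
Paid Sabbatical — service 513 days < 5 years (≈1825 days) ✗ → not eligible.
Parking Benefit — status temporary ✓; service 513 days < 2 years (≈730 days) ✗ → not eligible.
401(k) Company Match — status temporary ✓ (not excluded); service 513 days ≥ 8 weeks (≈56 days) ✓; grade L5 ≥ L3 ✓ → eligible.
Mental Health Benefit — service 513 days ≥ 60 days ✓; rating 2 ≥ 2 ✓ → eligible.
RSU Program — status temporary ✓ (not excluded); service 513 days < 18 months (≈540 days) ✗ → not eligible.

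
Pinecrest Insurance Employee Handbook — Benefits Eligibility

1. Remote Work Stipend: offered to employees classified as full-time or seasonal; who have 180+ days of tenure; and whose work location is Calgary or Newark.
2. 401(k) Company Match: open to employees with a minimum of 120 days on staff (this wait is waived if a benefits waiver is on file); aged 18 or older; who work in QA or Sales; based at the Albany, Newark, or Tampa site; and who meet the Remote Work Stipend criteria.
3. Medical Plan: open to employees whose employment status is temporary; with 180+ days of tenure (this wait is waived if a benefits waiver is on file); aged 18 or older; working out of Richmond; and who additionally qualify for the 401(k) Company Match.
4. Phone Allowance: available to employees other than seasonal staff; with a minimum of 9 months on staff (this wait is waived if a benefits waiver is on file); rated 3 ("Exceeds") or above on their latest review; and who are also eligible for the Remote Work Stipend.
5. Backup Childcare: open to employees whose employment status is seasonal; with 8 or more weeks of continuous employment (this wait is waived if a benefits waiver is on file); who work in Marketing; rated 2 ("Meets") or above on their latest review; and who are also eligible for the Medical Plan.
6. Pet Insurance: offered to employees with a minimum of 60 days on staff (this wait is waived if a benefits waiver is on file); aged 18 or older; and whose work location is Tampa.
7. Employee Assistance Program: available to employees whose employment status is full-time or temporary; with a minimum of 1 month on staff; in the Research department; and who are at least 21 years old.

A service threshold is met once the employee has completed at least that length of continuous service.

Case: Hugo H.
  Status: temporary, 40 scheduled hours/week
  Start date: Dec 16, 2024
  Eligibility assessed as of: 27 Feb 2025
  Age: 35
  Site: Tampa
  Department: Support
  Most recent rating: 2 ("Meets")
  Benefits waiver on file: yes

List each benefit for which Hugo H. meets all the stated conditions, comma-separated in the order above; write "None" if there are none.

Pet Insurance

Service from Dec 16, 2024 to 27 Feb 2025: 73 days.
Remote Work Stipend — status temporary ✗ (requires full-time or seasonal) → not eligible.
401(k) Company Match — benefits waiver on file ✓; age 35 ≥ 18 ✓; dept Support ✗ → not eligible.
Medical Plan — status temporary ✓; benefits waiver on file ✓; age 35 ≥ 18 ✓; site Tampa ✗ (not Richmond) → not eligible.
Phone Allowance — status temporary ✓ (not excluded); benefits waiver on file ✓; rating 2 < 3 ✗ → not eligible.
Backup Childcare — status temporary ✗ (requires seasonal) → not eligible.
Pet Insurance — benefits waiver on file ✓; age 35 ≥ 18 ✓; site Tampa ✓ → eligible.
Employee Assistance Program — status temporary ✓; service 73 days ≥ 1 month (≈30 days) ✓; dept Support ✗ → not eligible.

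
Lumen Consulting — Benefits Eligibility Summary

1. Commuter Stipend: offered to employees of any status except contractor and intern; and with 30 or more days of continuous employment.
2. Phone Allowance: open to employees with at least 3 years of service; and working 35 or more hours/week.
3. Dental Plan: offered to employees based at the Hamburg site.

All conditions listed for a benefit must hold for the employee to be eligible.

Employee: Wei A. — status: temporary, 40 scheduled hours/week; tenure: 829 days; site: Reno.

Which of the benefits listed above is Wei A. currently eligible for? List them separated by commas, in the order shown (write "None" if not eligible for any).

Commuter Stipend

Commuter Stipend — status temporary ✓ (not excluded); service 829 days ≥ 30 days ✓ → eligible.
Phone Allowance — service 829 days < 3 years (≈1095 days) ✗ → not eligible.
Dental Plan — site Reno ✗ (not Hamburg) → not eligible.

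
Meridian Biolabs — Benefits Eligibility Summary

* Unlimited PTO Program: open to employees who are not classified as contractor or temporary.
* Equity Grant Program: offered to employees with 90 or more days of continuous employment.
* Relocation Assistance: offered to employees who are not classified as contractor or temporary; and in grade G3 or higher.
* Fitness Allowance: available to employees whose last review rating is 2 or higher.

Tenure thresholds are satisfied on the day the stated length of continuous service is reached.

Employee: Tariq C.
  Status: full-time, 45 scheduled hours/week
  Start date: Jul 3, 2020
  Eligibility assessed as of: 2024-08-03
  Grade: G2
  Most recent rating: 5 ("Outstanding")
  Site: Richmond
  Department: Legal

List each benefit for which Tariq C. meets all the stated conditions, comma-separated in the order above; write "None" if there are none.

Service from Jul 3, 2020 to 2024-08-03: 1492 days.
Unlimited PTO Program — status full-time ✓ (not excluded) → eligible.
Equity Grant Program — service 1492 days ≥ 90 days ✓ → eligible.
Relocation Assistance — status full-time ✓ (not excluded); grade G2 < G3 ✗ → not eligible.
Fitness Allowance — rating 5 ≥ 2 ✓ → eligible.

Unlimited PTO Program, Equity Grant Program, Fitness Allowance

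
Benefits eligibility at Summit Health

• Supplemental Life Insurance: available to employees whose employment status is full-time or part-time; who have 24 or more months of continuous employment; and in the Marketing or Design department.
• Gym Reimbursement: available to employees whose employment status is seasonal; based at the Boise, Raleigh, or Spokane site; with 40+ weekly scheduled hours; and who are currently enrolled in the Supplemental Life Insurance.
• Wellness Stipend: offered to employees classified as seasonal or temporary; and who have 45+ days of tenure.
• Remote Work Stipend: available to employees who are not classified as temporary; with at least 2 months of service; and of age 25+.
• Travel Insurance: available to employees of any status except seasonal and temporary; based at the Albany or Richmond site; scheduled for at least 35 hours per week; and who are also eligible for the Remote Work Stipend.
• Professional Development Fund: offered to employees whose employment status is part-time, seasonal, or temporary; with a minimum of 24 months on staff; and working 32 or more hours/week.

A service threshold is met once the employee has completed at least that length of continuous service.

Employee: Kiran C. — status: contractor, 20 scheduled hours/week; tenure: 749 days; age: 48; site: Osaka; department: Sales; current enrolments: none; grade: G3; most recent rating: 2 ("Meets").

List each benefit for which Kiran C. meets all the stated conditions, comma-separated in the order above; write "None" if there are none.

Supplemental Life Insurance — status contractor ✗ (requires full-time or part-time) → not eligible.
Gym Reimbursement — status contractor ✗ (requires seasonal) → not eligible.
Wellness Stipend — status contractor ✗ (requires seasonal or temporary) → not eligible.
Remote Work Stipend — status contractor ✓ (not excluded); service 749 days ≥ 2 months (≈60 days) ✓; age 48 ≥ 25 ✓ → eligible.
Travel Insurance — status contractor ✓ (not excluded); site Osaka ✗ (not Albany or Richmond) → not eligible.
Professional Development Fund — status contractor ✗ (requires part-time, seasonal, or temporary) → not eligible.

Remote Work Stipend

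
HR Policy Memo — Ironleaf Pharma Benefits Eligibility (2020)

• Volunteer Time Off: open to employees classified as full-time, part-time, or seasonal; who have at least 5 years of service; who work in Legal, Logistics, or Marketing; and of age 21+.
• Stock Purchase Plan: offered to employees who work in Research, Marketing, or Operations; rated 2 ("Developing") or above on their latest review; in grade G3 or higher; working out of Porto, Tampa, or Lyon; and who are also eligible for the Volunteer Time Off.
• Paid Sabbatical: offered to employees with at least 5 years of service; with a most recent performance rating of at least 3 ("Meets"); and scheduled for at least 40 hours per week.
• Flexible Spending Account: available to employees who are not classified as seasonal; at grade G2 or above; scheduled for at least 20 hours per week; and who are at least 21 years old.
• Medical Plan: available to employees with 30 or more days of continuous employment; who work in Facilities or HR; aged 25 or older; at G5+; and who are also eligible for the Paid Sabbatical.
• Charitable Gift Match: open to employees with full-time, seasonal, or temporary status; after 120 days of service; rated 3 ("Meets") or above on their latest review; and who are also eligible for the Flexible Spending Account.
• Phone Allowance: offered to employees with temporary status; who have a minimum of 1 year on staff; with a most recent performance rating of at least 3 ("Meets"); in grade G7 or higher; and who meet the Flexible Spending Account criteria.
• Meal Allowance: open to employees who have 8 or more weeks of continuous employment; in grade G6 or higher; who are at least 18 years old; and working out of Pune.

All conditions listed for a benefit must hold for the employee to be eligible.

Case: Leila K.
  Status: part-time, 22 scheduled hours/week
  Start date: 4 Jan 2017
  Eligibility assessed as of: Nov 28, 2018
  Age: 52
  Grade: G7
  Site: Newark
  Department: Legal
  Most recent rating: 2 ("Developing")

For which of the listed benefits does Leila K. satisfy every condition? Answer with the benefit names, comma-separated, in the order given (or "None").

Service from 4 Jan 2017 to Nov 28, 2018: 693 days.
Volunteer Time Off — status part-time ✓; service 693 days < 5 years (≈1825 days) ✗ → not eligible.
Stock Purchase Plan — dept Legal ✗ → not eligible.
Paid Sabbatical — service 693 days < 5 years (≈1825 days) ✗ → not eligible.
Flexible Spending Account — status part-time ✓ (not excluded); grade G7 ≥ G2 ✓; 22 hrs/wk ≥ 20 ✓; age 52 ≥ 21 ✓ → eligible.
Medical Plan — service 693 days ≥ 30 days ✓; dept Legal ✗ → not eligible.
Charitable Gift Match — status part-time ✗ (requires full-time, seasonal, or temporary) → not eligible.
Phone Allowance — status part-time ✗ (requires temporary) → not eligible.
Meal Allowance — service 693 days ≥ 8 weeks (≈56 days) ✓; grade G7 ≥ G6 ✓; age 52 ≥ 18 ✓; site Newark ✗ (not Pune) → not eligible.

Flexible Spending Account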